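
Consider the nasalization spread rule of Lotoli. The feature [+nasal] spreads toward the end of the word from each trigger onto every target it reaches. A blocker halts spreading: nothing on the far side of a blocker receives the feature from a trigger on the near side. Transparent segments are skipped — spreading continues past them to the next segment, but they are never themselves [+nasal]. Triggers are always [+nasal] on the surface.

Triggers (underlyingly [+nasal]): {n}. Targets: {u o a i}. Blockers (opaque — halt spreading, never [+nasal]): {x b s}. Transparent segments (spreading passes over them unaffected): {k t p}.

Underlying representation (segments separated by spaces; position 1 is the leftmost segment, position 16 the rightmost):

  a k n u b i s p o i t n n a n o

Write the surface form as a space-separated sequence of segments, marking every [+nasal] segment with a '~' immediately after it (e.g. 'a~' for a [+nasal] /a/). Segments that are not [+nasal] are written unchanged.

a k n~ u~ b i s p o i t n~ n~ a~ n~ o~

From /n/ at 3 rightward: 4 /u/ → [+nasal]; 5 /b/ blocks.
From /n/ at 12 rightward: 13 /n/ is itself a trigger — this domain ends here.
From /n/ at 13 rightward: 14 /a/ → [+nasal]; 15 /n/ is itself a trigger — this domain ends here.
From /n/ at 15 rightward: 16 /o/ → [+nasal]; word edge.
Targets with no active source: positions 1 6 9 10 stay [-nasal].
[+nasal] positions on the surface: 3 4 12 13 14 15 16.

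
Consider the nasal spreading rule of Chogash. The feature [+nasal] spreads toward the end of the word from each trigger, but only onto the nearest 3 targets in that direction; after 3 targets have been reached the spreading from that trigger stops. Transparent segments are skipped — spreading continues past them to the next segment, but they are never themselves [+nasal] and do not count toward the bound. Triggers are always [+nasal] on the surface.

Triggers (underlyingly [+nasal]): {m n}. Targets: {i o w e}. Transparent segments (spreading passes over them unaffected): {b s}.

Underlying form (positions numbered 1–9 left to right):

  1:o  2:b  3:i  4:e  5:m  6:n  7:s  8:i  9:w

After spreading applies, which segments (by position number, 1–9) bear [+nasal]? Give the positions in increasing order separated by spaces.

From /m/ at 5 rightward: 6 /n/ is itself a trigger — this domain ends here.
From /n/ at 6 rightward: 7 /s/ transparent; 8 /i/ → [+nasal]; 9 /w/ → [+nasal]; word edge.
Targets with no active source: positions 1 3 4 stay [-nasal].

5 6 8 9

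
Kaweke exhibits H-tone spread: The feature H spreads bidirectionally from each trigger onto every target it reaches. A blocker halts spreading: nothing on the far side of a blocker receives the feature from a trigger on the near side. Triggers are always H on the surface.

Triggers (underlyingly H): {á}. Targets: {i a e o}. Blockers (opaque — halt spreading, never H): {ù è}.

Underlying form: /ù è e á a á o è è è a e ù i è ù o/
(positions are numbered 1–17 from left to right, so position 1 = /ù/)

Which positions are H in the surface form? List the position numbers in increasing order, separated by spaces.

3 4 5 6 7

From /á/ at 4 rightward: 5 /a/ → H; 6 /á/ is itself a trigger — this domain ends here.
From /á/ at 4 leftward: 3 /e/ → H; 2 /è/ blocks.
From /á/ at 6 rightward: 7 /o/ → H; 8 /è/ blocks.
From /á/ at 6 leftward: 5 /a/ → H; 4 /á/ is itself a trigger — this domain ends here.
Targets with no active source: positions 11 12 14 17 stay [-high tone].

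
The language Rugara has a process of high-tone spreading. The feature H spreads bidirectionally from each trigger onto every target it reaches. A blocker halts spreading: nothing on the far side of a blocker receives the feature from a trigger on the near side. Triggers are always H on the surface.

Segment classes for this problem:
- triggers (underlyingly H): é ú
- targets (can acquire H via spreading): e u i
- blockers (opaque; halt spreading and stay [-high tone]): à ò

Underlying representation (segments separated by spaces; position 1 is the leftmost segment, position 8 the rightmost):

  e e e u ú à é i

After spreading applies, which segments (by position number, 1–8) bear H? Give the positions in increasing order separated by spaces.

1 2 3 4 5 7 8

From /ú/ at 5 rightward: 6 /à/ blocks.
From /ú/ at 5 leftward: 4 /u/ → H; 3 /e/ → H; 2 /e/ → H; 1 /e/ → H; word edge.
From /é/ at 7 rightward: 8 /i/ → H; word edge.
From /é/ at 7 leftward: 6 /à/ blocks.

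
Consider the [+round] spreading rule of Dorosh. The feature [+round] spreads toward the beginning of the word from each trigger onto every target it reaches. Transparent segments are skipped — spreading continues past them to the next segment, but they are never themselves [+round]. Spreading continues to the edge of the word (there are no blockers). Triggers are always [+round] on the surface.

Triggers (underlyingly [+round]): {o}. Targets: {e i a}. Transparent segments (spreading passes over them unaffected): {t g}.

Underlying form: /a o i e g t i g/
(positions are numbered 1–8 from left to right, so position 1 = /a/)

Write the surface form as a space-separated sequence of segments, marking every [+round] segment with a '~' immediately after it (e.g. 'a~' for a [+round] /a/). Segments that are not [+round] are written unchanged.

From /o/ at 2 leftward: 1 /a/ → [+round]; word edge.
Targets with no active source: positions 3 4 7 stay [-round].
[+round] positions on the surface: 1 2.

a~ o~ i e g t i g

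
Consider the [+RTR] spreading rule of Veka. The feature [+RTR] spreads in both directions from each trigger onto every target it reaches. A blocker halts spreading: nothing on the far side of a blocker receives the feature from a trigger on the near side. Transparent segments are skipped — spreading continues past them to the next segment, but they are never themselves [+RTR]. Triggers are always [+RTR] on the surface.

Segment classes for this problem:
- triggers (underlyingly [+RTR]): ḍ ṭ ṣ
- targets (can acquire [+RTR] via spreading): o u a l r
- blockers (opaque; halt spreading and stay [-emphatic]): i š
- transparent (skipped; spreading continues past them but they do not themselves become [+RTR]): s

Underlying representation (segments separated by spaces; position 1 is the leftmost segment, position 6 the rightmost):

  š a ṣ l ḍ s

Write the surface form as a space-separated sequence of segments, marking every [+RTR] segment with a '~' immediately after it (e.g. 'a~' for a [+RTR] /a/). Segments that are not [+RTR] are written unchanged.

From /ṣ/ at 3 rightward: 4 /l/ → [+RTR]; 5 /ḍ/ is itself a trigger — this domain ends here.
From /ṣ/ at 3 leftward: 2 /a/ → [+RTR]; 1 /š/ blocks.
From /ḍ/ at 5 rightward: 6 /s/ transparent; word edge.
From /ḍ/ at 5 leftward: 4 /l/ → [+RTR]; 3 /ṣ/ is itself a trigger — this domain ends here.
[+RTR] positions on the surface: 2 3 4 5.

š a~ ṣ~ l~ ḍ~ s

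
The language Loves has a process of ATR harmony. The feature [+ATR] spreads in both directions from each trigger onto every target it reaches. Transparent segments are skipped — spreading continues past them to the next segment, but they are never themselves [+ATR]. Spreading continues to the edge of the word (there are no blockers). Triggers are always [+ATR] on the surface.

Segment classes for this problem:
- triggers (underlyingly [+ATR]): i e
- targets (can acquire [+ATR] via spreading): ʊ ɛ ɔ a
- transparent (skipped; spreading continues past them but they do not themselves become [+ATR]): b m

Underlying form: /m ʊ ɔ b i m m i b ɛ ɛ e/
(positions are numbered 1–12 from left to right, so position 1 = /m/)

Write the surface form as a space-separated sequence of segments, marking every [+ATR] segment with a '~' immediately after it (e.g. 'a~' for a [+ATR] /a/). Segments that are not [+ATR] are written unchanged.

m ʊ~ ɔ~ b i~ m m i~ b ɛ~ ɛ~ e~

From /i/ at 5 rightward: 6 /m/ transparent; 7 /m/ transparent; 8 /i/ is itself a trigger — this domain ends here.
From /i/ at 5 leftward: 4 /b/ transparent; 3 /ɔ/ → [+ATR]; 2 /ʊ/ → [+ATR]; 1 /m/ transparent; word edge.
From /i/ at 8 rightward: 9 /b/ transparent; 10 /ɛ/ → [+ATR]; 11 /ɛ/ → [+ATR]; 12 /e/ is itself a trigger — this domain ends here.
From /i/ at 8 leftward: 7 /m/ transparent; 6 /m/ transparent; 5 /i/ is itself a trigger — this domain ends here.
From /e/ at 12 rightward: word edge.
From /e/ at 12 leftward: 11 /ɛ/ → [+ATR]; 10 /ɛ/ → [+ATR]; 9 /b/ transparent; 8 /i/ is itself a trigger — this domain ends here.
[+ATR] positions on the surface: 2 3 5 8 10 11 12.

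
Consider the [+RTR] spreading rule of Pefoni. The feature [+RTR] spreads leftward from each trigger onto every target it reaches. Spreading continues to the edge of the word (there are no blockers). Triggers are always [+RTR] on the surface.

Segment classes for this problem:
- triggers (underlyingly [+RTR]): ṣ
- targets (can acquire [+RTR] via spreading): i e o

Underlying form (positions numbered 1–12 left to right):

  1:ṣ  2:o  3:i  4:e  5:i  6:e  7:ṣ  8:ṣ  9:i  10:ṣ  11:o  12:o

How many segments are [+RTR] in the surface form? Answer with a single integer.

From /ṣ/ at 1 leftward: word edge.
From /ṣ/ at 7 leftward: 6 /e/ → [+RTR]; 5 /i/ → [+RTR]; 4 /e/ → [+RTR]; 3 /i/ → [+RTR]; 2 /o/ → [+RTR]; 1 /ṣ/ is itself a trigger — this domain ends here.
From /ṣ/ at 8 leftward: 7 /ṣ/ is itself a trigger — this domain ends here.
From /ṣ/ at 10 leftward: 9 /i/ → [+RTR]; 8 /ṣ/ is itself a trigger — this domain ends here.
Targets with no active source: positions 11 12 stay [-emphatic].
[+RTR] positions on the surface: 1 2 3 4 5 6 7 8 9 10.

10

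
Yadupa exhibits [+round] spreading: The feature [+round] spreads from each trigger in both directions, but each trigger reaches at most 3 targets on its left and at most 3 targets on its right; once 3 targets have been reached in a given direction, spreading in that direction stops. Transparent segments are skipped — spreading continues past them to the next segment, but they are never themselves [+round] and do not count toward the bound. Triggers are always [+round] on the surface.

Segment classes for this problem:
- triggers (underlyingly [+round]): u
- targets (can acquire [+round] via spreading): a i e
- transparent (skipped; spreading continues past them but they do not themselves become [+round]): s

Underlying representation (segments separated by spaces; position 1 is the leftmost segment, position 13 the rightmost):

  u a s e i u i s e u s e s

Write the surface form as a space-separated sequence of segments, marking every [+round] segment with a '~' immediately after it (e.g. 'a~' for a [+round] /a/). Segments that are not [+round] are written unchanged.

From /u/ at 1 rightward: 2 /a/ → [+round]; 3 /s/ transparent; 4 /e/ → [+round]; 5 /i/ → [+round]; bound reached.
From /u/ at 1 leftward: word edge.
From /u/ at 6 rightward: 7 /i/ → [+round]; 8 /s/ transparent; 9 /e/ → [+round]; 10 /u/ is itself a trigger — this domain ends here.
From /u/ at 6 leftward: 5 /i/ → [+round]; 4 /e/ → [+round]; 3 /s/ transparent; 2 /a/ → [+round]; bound reached.
From /u/ at 10 rightward: 11 /s/ transparent; 12 /e/ → [+round]; 13 /s/ transparent; word edge.
From /u/ at 10 leftward: 9 /e/ → [+round]; 8 /s/ transparent; 7 /i/ → [+round]; 6 /u/ is itself a trigger — this domain ends here.
[+round] positions on the surface: 1 2 4 5 6 7 9 10 12.

u~ a~ s e~ i~ u~ i~ s e~ u~ s e~ s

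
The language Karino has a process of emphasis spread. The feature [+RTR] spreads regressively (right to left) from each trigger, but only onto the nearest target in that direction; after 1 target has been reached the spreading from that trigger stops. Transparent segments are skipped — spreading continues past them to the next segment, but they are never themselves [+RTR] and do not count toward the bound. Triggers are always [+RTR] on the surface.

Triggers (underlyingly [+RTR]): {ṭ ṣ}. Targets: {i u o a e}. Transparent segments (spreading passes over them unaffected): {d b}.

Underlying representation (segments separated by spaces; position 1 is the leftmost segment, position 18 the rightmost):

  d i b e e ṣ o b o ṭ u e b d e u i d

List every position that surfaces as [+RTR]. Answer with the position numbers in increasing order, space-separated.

From /ṣ/ at 6 leftward: 5 /e/ → [+RTR]; bound reached.
From /ṭ/ at 10 leftward: 9 /o/ → [+RTR]; bound reached.
Targets with no active source: positions 2 4 7 11 12 15 16 17 stay [-emphatic].

5 6 9 10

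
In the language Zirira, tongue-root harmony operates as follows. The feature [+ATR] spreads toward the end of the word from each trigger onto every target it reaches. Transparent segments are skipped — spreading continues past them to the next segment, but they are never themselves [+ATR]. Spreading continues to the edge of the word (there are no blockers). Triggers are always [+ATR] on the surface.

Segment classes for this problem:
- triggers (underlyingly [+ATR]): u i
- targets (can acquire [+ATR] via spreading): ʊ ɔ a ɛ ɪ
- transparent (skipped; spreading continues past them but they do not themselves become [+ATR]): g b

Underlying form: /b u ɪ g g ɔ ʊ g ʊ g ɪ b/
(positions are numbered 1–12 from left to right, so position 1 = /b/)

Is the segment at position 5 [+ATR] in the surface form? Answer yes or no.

From /u/ at 2 rightward: 3 /ɪ/ → [+ATR]; 4 /g/ transparent; 5 /g/ transparent; 6 /ɔ/ → [+ATR]; 7 /ʊ/ → [+ATR]; 8 /g/ transparent; 9 /ʊ/ → [+ATR]; 10 /g/ transparent; 11 /ɪ/ → [+ATR]; 12 /b/ transparent; word edge.
[+ATR] positions on the surface: 2 3 6 7 9 11.

no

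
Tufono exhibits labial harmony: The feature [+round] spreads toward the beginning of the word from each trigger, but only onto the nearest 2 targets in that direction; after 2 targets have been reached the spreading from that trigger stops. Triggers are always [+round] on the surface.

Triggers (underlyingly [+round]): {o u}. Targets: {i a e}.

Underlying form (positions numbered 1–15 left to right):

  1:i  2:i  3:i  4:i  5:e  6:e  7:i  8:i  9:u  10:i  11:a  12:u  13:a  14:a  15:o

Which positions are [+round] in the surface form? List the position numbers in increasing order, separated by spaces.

From /u/ at 9 leftward: 8 /i/ → [+round]; 7 /i/ → [+round]; bound reached.
From /u/ at 12 leftward: 11 /a/ → [+round]; 10 /i/ → [+round]; bound reached.
From /o/ at 15 leftward: 14 /a/ → [+round]; 13 /a/ → [+round]; bound reached.
Targets with no active source: positions 1 2 3 4 5 6 stay [-round].

7 8 9 10 11 12 13 14 15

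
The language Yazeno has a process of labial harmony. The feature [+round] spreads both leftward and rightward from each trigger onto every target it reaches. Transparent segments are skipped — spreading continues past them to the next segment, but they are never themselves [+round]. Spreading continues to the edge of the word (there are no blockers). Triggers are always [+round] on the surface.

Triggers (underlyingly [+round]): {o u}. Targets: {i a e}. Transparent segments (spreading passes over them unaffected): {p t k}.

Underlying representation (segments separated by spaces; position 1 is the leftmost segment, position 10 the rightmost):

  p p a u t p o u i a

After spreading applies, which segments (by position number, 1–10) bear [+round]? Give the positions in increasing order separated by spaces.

3 4 7 8 9 10

From /u/ at 4 rightward: 5 /t/ transparent; 6 /p/ transparent; 7 /o/ is itself a trigger — this domain ends here.
From /u/ at 4 leftward: 3 /a/ → [+round]; 2 /p/ transparent; 1 /p/ transparent; word edge.
From /o/ at 7 rightward: 8 /u/ is itself a trigger — this domain ends here.
From /o/ at 7 leftward: 6 /p/ transparent; 5 /t/ transparent; 4 /u/ is itself a trigger — this domain ends here.
From /u/ at 8 rightward: 9 /i/ → [+round]; 10 /a/ → [+round]; word edge.
From /u/ at 8 leftward: 7 /o/ is itself a trigger — this domain ends here.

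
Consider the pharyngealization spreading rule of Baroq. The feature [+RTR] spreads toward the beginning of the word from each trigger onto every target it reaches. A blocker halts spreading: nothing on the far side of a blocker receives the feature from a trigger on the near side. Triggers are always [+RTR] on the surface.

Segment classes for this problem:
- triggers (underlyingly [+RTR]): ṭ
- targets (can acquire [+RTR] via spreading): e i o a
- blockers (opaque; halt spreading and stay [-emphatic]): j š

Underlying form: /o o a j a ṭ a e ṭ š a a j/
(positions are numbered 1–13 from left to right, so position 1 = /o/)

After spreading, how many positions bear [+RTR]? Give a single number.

5

From /ṭ/ at 6 leftward: 5 /a/ → [+RTR]; 4 /j/ blocks.
From /ṭ/ at 9 leftward: 8 /e/ → [+RTR]; 7 /a/ → [+RTR]; 6 /ṭ/ is itself a trigger — this domain ends here.
Targets with no active source: positions 1 2 3 11 12 stay [-emphatic].
[+RTR] positions on the surface: 5 6 7 8 9.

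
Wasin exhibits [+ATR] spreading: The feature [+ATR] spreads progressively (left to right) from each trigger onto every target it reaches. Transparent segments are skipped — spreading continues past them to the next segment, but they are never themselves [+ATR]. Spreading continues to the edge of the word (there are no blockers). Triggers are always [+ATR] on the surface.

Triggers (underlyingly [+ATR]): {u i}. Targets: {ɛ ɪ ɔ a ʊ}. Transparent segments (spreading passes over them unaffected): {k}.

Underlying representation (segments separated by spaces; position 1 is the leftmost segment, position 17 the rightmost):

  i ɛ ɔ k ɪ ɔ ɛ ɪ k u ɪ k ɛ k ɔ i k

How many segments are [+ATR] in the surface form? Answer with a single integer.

From /i/ at 1 rightward: 2 /ɛ/ → [+ATR]; 3 /ɔ/ → [+ATR]; 4 /k/ transparent; 5 /ɪ/ → [+ATR]; 6 /ɔ/ → [+ATR]; 7 /ɛ/ → [+ATR]; 8 /ɪ/ → [+ATR]; 9 /k/ transparent; 10 /u/ is itself a trigger — this domain ends here.
From /u/ at 10 rightward: 11 /ɪ/ → [+ATR]; 12 /k/ transparent; 13 /ɛ/ → [+ATR]; 14 /k/ transparent; 15 /ɔ/ → [+ATR]; 16 /i/ is itself a trigger — this domain ends here.
From /i/ at 16 rightward: 17 /k/ transparent; word edge.
[+ATR] positions on the surface: 1 2 3 5 6 7 8 10 11 13 15 16.

12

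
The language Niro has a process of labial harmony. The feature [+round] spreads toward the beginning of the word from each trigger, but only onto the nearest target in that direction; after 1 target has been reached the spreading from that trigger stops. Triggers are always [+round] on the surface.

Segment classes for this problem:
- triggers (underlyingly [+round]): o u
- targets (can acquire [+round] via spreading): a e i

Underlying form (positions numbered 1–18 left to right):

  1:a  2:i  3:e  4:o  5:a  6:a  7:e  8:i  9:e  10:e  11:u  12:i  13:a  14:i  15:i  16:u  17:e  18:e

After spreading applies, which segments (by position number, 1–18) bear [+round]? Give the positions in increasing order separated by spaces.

3 4 10 11 15 16

From /o/ at 4 leftward: 3 /e/ → [+round]; bound reached.
From /u/ at 11 leftward: 10 /e/ → [+round]; bound reached.
From /u/ at 16 leftward: 15 /i/ → [+round]; bound reached.
Targets with no active source: positions 1 2 5 6 7 8 9 12 13 14 17 18 stay [-round].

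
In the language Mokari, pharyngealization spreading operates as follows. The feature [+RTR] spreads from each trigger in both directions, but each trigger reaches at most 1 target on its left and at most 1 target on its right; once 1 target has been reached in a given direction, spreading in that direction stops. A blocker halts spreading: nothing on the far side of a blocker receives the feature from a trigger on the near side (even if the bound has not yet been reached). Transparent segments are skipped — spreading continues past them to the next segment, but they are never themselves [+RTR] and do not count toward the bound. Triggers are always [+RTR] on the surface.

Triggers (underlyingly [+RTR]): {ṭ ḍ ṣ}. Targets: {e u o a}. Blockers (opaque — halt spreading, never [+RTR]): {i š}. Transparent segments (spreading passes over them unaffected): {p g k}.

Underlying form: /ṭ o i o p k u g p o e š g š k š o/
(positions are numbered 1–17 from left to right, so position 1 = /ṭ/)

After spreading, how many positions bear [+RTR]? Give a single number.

2

From /ṭ/ at 1 rightward: 2 /o/ → [+RTR]; bound reached.
From /ṭ/ at 1 leftward: word edge.
Targets with no active source: positions 4 7 10 11 17 stay [-emphatic].
[+RTR] positions on the surface: 1 2.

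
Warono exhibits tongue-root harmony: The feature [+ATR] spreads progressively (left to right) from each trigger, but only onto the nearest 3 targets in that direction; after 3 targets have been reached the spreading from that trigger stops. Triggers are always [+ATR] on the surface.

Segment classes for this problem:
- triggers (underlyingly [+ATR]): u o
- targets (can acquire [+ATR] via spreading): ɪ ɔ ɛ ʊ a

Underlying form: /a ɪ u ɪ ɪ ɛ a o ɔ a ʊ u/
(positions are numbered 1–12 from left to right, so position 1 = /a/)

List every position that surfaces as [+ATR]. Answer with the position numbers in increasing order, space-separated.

From /u/ at 3 rightward: 4 /ɪ/ → [+ATR]; 5 /ɪ/ → [+ATR]; 6 /ɛ/ → [+ATR]; bound reached.
From /o/ at 8 rightward: 9 /ɔ/ → [+ATR]; 10 /a/ → [+ATR]; 11 /ʊ/ → [+ATR]; bound reached.
From /u/ at 12 rightward: word edge.
Targets with no active source: positions 1 2 7 stay [-ATR].

3 4 5 6 8 9 10 11 12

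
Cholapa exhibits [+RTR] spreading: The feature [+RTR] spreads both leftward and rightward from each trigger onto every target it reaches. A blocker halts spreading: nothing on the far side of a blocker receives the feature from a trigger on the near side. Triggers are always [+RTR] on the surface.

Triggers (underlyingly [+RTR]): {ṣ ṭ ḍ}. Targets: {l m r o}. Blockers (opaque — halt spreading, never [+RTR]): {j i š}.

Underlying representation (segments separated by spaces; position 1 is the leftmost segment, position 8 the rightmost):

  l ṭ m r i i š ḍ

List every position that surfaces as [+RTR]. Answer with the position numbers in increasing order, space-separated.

1 2 3 4 8

From /ṭ/ at 2 rightward: 3 /m/ → [+RTR]; 4 /r/ → [+RTR]; 5 /i/ blocks.
From /ṭ/ at 2 leftward: 1 /l/ → [+RTR]; word edge.
From /ḍ/ at 8 rightward: word edge.
From /ḍ/ at 8 leftward: 7 /š/ blocks.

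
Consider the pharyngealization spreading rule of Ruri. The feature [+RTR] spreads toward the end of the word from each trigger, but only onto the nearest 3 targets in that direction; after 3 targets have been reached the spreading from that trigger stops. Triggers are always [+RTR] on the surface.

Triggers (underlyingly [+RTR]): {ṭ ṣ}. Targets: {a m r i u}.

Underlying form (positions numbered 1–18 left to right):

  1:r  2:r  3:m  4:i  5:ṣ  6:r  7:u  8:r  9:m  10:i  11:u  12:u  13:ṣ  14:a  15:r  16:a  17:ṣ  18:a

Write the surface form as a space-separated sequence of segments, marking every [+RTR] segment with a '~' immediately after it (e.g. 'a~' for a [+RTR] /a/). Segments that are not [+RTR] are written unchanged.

r r m i ṣ~ r~ u~ r~ m i u u ṣ~ a~ r~ a~ ṣ~ a~

From /ṣ/ at 5 rightward: 6 /r/ → [+RTR]; 7 /u/ → [+RTR]; 8 /r/ → [+RTR]; bound reached.
From /ṣ/ at 13 rightward: 14 /a/ → [+RTR]; 15 /r/ → [+RTR]; 16 /a/ → [+RTR]; bound reached.
From /ṣ/ at 17 rightward: 18 /a/ → [+RTR]; word edge.
Targets with no active source: positions 1 2 3 4 9 10 11 12 stay [-emphatic].
[+RTR] positions on the surface: 5 6 7 8 13 14 15 16 17 18.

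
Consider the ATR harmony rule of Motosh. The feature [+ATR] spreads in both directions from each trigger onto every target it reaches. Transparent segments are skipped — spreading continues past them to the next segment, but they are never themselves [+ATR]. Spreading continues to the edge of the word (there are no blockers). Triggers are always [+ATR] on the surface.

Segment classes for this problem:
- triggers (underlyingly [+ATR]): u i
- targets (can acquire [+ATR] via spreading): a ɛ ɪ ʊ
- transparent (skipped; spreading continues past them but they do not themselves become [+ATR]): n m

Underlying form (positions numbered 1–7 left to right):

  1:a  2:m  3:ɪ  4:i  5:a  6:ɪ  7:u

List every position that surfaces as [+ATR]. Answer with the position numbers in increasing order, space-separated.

1 3 4 5 6 7

From /i/ at 4 rightward: 5 /a/ → [+ATR]; 6 /ɪ/ → [+ATR]; 7 /u/ is itself a trigger — this domain ends here.
From /i/ at 4 leftward: 3 /ɪ/ → [+ATR]; 2 /m/ transparent; 1 /a/ → [+ATR]; word edge.
From /u/ at 7 rightward: word edge.
From /u/ at 7 leftward: 6 /ɪ/ → [+ATR]; 5 /a/ → [+ATR]; 4 /i/ is itself a trigger — this domain ends here.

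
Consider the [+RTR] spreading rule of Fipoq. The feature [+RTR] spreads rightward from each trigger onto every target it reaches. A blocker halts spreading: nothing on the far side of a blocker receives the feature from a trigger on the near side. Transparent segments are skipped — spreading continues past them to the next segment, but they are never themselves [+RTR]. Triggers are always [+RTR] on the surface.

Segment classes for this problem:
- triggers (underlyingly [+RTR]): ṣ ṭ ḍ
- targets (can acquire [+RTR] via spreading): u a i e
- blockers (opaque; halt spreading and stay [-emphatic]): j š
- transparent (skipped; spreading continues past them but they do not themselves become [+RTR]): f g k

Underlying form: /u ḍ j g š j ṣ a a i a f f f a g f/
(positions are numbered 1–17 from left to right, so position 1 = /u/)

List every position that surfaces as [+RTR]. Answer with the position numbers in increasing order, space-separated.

2 7 8 9 10 11 15

From /ḍ/ at 2 rightward: 3 /j/ blocks.
From /ṣ/ at 7 rightward: 8 /a/ → [+RTR]; 9 /a/ → [+RTR]; 10 /i/ → [+RTR]; 11 /a/ → [+RTR]; 12 /f/ transparent; 13 /f/ transparent; 14 /f/ transparent; 15 /a/ → [+RTR]; 16 /g/ transparent; 17 /f/ transparent; word edge.
Target with no active source: position 1 stays [-emphatic].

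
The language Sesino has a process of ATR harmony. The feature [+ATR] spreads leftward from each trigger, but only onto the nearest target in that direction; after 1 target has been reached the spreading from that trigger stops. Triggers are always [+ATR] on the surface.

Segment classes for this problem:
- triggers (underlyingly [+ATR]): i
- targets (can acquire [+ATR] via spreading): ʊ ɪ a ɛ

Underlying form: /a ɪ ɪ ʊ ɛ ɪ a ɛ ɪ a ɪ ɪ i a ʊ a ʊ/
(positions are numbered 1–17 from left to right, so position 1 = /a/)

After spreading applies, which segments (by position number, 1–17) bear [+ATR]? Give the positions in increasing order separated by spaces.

From /i/ at 13 leftward: 12 /ɪ/ → [+ATR]; bound reached.
Targets with no active source: positions 1 2 3 4 5 6 7 8 9 10 11 14 15 16 17 stay [-ATR].

12 13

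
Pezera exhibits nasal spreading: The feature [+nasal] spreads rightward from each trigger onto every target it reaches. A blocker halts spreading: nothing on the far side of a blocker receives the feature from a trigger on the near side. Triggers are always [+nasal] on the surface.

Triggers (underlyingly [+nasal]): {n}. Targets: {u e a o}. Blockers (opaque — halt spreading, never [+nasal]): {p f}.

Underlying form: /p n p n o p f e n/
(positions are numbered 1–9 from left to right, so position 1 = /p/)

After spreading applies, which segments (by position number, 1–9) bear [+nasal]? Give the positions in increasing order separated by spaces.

From /n/ at 2 rightward: 3 /p/ blocks.
From /n/ at 4 rightward: 5 /o/ → [+nasal]; 6 /p/ blocks.
From /n/ at 9 rightward: word edge.
Target with no active source: position 8 stays [-nasal].

2 4 5 9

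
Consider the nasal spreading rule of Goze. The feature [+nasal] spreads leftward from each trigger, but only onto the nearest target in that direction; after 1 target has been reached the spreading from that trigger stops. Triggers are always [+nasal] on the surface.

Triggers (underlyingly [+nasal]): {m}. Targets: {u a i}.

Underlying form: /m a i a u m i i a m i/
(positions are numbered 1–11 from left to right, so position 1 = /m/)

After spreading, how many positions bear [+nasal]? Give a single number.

5

From /m/ at 1 leftward: word edge.
From /m/ at 6 leftward: 5 /u/ → [+nasal]; bound reached.
From /m/ at 10 leftward: 9 /a/ → [+nasal]; bound reached.
Targets with no active source: positions 2 3 4 7 8 11 stay [-nasal].
[+nasal] positions on the surface: 1 5 6 9 10.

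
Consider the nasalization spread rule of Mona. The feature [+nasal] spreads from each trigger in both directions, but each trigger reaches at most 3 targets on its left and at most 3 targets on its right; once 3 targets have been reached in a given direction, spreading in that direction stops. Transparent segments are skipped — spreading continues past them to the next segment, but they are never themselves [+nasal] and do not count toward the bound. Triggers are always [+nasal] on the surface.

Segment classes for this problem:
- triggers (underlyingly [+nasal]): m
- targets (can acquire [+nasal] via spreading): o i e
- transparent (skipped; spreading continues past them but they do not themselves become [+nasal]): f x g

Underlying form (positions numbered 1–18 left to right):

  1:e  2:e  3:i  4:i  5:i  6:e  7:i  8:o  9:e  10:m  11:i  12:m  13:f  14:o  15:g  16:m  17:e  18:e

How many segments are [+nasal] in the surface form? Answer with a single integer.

From /m/ at 10 rightward: 11 /i/ → [+nasal]; 12 /m/ is itself a trigger — this domain ends here.
From /m/ at 10 leftward: 9 /e/ → [+nasal]; 8 /o/ → [+nasal]; 7 /i/ → [+nasal]; bound reached.
From /m/ at 12 rightward: 13 /f/ transparent; 14 /o/ → [+nasal]; 15 /g/ transparent; 16 /m/ is itself a trigger — this domain ends here.
From /m/ at 12 leftward: 11 /i/ → [+nasal]; 10 /m/ is itself a trigger — this domain ends here.
From /m/ at 16 rightward: 17 /e/ → [+nasal]; 18 /e/ → [+nasal]; word edge.
From /m/ at 16 leftward: 15 /g/ transparent; 14 /o/ → [+nasal]; 13 /f/ transparent; 12 /m/ is itself a trigger — this domain ends here.
Targets with no active source: positions 1 2 3 4 5 6 stay [-nasal].
[+nasal] positions on the surface: 7 8 9 10 11 12 14 16 17 18.

10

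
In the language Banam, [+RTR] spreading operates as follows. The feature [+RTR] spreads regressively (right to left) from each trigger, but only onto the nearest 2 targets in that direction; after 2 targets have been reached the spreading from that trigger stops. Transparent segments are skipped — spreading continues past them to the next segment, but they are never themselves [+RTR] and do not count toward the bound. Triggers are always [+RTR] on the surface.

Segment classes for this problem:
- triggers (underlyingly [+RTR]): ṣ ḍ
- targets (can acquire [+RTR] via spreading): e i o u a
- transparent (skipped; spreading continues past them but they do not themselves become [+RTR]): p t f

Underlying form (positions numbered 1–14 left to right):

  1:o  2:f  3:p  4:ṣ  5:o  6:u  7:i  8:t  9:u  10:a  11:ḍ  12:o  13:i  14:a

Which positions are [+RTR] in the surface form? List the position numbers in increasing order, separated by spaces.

From /ṣ/ at 4 leftward: 3 /p/ transparent; 2 /f/ transparent; 1 /o/ → [+RTR]; word edge.
From /ḍ/ at 11 leftward: 10 /a/ → [+RTR]; 9 /u/ → [+RTR]; bound reached.
Targets with no active source: positions 5 6 7 12 13 14 stay [-emphatic].

1 4 9 10 11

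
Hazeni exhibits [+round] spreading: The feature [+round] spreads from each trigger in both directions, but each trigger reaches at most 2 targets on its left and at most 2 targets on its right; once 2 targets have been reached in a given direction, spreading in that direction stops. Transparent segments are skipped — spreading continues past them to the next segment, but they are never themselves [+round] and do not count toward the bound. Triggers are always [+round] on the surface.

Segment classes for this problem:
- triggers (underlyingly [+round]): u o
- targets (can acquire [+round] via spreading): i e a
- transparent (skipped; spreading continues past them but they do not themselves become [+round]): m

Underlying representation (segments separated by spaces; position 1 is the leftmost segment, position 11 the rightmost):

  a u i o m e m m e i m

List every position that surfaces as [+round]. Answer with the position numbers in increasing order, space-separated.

1 2 3 4 6 9

From /u/ at 2 rightward: 3 /i/ → [+round]; 4 /o/ is itself a trigger — this domain ends here.
From /u/ at 2 leftward: 1 /a/ → [+round]; word edge.
From /o/ at 4 rightward: 5 /m/ transparent; 6 /e/ → [+round]; 7 /m/ transparent; 8 /m/ transparent; 9 /e/ → [+round]; bound reached.
From /o/ at 4 leftward: 3 /i/ → [+round]; 2 /u/ is itself a trigger — this domain ends here.
Target with no active source: position 10 stays [-round].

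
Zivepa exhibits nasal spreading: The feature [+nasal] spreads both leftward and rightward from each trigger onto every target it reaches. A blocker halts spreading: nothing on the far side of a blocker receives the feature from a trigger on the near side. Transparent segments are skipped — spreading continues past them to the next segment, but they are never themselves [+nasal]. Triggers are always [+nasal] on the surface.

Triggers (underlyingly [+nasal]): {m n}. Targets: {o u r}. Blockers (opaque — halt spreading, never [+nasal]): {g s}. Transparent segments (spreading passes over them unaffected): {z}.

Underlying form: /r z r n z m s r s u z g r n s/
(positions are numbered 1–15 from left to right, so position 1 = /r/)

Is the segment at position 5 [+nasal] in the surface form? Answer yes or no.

no

From /n/ at 4 rightward: 5 /z/ transparent; 6 /m/ is itself a trigger — this domain ends here.
From /n/ at 4 leftward: 3 /r/ → [+nasal]; 2 /z/ transparent; 1 /r/ → [+nasal]; word edge.
From /m/ at 6 rightward: 7 /s/ blocks.
From /m/ at 6 leftward: 5 /z/ transparent; 4 /n/ is itself a trigger — this domain ends here.
From /n/ at 14 rightward: 15 /s/ blocks.
From /n/ at 14 leftward: 13 /r/ → [+nasal]; 12 /g/ blocks.
Targets with no active source: positions 8 10 stay [-nasal].
[+nasal] positions on the surface: 1 3 4 6 13 14.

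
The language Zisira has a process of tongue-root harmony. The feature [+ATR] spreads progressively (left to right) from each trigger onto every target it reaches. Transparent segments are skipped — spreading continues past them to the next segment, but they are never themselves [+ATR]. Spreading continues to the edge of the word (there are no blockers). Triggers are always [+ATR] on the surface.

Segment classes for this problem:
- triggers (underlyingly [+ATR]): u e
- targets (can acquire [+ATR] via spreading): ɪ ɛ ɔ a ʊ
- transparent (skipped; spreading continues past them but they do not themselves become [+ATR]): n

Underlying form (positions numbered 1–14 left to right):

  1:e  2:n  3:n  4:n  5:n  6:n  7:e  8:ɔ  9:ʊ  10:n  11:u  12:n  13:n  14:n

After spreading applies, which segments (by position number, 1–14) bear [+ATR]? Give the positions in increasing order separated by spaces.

From /e/ at 1 rightward: 2 /n/ transparent; 3 /n/ transparent; 4 /n/ transparent; 5 /n/ transparent; 6 /n/ transparent; 7 /e/ is itself a trigger — this domain ends here.
From /e/ at 7 rightward: 8 /ɔ/ → [+ATR]; 9 /ʊ/ → [+ATR]; 10 /n/ transparent; 11 /u/ is itself a trigger — this domain ends here.
From /u/ at 11 rightward: 12 /n/ transparent; 13 /n/ transparent; 14 /n/ transparent; word edge.

1 7 8 9 11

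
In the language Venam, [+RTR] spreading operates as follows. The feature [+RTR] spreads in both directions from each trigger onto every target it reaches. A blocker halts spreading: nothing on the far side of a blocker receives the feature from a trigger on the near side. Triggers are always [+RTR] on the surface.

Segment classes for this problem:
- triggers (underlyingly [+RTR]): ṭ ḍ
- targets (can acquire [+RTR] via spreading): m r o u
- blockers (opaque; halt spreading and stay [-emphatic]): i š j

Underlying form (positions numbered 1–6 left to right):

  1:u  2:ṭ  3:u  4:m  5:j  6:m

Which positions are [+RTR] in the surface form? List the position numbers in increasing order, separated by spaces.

1 2 3 4

From /ṭ/ at 2 rightward: 3 /u/ → [+RTR]; 4 /m/ → [+RTR]; 5 /j/ blocks.
From /ṭ/ at 2 leftward: 1 /u/ → [+RTR]; word edge.
Target with no active source: position 6 stays [-emphatic].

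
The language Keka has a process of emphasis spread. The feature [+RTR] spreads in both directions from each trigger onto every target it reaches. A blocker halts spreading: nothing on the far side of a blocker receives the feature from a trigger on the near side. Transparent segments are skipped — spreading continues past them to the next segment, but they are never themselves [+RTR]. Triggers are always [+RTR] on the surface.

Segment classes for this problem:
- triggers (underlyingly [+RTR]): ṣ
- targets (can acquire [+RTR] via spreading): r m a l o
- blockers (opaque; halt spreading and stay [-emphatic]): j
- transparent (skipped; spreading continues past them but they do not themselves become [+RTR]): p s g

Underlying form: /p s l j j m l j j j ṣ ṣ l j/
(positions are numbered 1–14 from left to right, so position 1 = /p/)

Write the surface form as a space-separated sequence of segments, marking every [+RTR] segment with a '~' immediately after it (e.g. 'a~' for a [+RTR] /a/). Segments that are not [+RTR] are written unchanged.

From /ṣ/ at 11 rightward: 12 /ṣ/ is itself a trigger — this domain ends here.
From /ṣ/ at 11 leftward: 10 /j/ blocks.
From /ṣ/ at 12 rightward: 13 /l/ → [+RTR]; 14 /j/ blocks.
From /ṣ/ at 12 leftward: 11 /ṣ/ is itself a trigger — this domain ends here.
Targets with no active source: positions 3 6 7 stay [-emphatic].
[+RTR] positions on the surface: 11 12 13.

p s l j j m l j j j ṣ~ ṣ~ l~ j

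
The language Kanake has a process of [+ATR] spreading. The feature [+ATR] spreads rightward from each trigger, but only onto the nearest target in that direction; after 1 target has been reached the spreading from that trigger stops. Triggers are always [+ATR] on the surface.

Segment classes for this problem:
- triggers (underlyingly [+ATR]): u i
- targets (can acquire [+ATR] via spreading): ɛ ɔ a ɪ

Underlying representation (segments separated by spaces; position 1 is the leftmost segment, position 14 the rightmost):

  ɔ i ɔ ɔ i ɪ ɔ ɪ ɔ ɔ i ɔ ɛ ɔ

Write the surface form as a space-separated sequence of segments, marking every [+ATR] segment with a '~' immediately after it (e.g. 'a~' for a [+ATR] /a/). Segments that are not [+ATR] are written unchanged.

ɔ i~ ɔ~ ɔ i~ ɪ~ ɔ ɪ ɔ ɔ i~ ɔ~ ɛ ɔ

From /i/ at 2 rightward: 3 /ɔ/ → [+ATR]; bound reached.
From /i/ at 5 rightward: 6 /ɪ/ → [+ATR]; bound reached.
From /i/ at 11 rightward: 12 /ɔ/ → [+ATR]; bound reached.
Targets with no active source: positions 1 4 7 8 9 10 13 14 stay [-ATR].
[+ATR] positions on the surface: 2 3 5 6 11 12.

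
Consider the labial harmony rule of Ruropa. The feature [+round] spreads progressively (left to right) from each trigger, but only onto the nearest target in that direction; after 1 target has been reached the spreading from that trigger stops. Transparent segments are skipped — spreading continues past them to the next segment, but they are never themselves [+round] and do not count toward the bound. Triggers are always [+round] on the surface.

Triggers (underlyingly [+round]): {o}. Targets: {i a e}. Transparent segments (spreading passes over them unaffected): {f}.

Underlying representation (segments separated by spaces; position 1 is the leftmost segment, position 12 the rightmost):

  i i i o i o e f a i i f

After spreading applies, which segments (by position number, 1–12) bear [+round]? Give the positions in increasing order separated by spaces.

4 5 6 7

From /o/ at 4 rightward: 5 /i/ → [+round]; bound reached.
From /o/ at 6 rightward: 7 /e/ → [+round]; bound reached.
Targets with no active source: positions 1 2 3 9 10 11 stay [-round].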